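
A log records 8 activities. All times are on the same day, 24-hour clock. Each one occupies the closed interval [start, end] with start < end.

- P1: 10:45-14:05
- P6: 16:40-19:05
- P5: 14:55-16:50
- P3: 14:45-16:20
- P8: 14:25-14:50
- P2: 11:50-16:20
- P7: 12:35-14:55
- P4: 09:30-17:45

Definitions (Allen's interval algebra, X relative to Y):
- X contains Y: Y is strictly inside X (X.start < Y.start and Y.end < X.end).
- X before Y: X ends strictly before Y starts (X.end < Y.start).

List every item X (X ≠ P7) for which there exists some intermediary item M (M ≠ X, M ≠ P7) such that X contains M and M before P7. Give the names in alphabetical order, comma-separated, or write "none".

none

Target P7 = [12:35, 14:55].
Intermediaries M with M before P7: none.
Union: none.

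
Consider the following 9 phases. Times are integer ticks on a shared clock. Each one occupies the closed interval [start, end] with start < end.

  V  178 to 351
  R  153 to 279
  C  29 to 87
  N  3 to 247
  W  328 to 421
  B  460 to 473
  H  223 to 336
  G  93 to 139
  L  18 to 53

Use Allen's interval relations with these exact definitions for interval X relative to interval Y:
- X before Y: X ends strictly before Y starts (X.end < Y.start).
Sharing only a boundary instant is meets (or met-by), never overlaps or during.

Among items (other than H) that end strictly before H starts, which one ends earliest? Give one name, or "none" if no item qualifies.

Target H = [223, 336].
B [460, 473] → after → excluded.
C [29, 87] → before → candidate.
G [93, 139] → before → candidate.
L [18, 53] → before → candidate.
N [3, 247] → overlaps → excluded.
R [153, 279] → overlaps → excluded.
V [178, 351] → contains → excluded.
W [328, 421] → overlapped-by → excluded.
Among candidates, earliest end is 53 → L.

L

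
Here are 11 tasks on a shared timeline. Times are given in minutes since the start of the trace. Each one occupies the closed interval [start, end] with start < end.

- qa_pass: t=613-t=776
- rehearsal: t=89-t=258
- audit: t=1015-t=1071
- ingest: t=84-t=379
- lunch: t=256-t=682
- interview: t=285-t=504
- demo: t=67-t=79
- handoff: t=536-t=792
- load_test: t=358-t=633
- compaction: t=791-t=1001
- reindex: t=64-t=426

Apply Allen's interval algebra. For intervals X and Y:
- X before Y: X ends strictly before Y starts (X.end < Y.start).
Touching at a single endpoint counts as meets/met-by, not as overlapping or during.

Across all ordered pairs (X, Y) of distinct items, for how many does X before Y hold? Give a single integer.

35

Checking all 110 ordered pairs for relation 'before'; matching pairs in alphabetical order:
(compaction, audit): compaction before audit ✓
(demo, audit): demo before audit ✓
(demo, compaction): demo before compaction ✓
(demo, handoff): demo before handoff ✓
(demo, ingest): demo before ingest ✓
(demo, interview): demo before interview ✓
(demo, load_test): demo before load_test ✓
(demo, lunch): demo before lunch ✓
(demo, qa_pass): demo before qa_pass ✓
(demo, rehearsal): demo before rehearsal ✓
(handoff, audit): handoff before audit ✓
(ingest, audit): ingest before audit ✓
(ingest, compaction): ingest before compaction ✓
(ingest, handoff): ingest before handoff ✓
(ingest, qa_pass): ingest before qa_pass ✓
(interview, audit): interview before audit ✓
(interview, compaction): interview before compaction ✓
(interview, handoff): interview before handoff ✓
(interview, qa_pass): interview before qa_pass ✓
(load_test, audit): load_test before audit ✓
(load_test, compaction): load_test before compaction ✓
(lunch, audit): lunch before audit ✓
(lunch, compaction): lunch before compaction ✓
(qa_pass, audit): qa_pass before audit ✓
... plus 11 further pairs not listed.
Count: 35.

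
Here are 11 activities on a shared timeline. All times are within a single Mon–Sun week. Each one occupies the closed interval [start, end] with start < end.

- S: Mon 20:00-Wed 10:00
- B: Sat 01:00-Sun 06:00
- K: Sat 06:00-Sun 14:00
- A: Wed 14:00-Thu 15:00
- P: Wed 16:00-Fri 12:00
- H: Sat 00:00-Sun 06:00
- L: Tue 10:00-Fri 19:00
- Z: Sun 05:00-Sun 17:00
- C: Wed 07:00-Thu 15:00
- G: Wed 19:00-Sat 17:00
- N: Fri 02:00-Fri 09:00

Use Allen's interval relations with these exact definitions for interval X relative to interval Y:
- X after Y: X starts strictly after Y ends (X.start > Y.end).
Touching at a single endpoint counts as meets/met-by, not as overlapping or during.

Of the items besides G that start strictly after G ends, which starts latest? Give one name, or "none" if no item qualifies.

Z

Target G = [Wed 19:00, Sat 17:00].
A [Wed 14:00, Thu 15:00] → overlaps → excluded.
B [Sat 01:00, Sun 06:00] → overlapped-by → excluded.
C [Wed 07:00, Thu 15:00] → overlaps → excluded.
H [Sat 00:00, Sun 06:00] → overlapped-by → excluded.
K [Sat 06:00, Sun 14:00] → overlapped-by → excluded.
L [Tue 10:00, Fri 19:00] → overlaps → excluded.
N [Fri 02:00, Fri 09:00] → during → excluded.
P [Wed 16:00, Fri 12:00] → overlaps → excluded.
S [Mon 20:00, Wed 10:00] → before → excluded.
Z [Sun 05:00, Sun 17:00] → after → candidate.
Among candidates, latest start is Sun 05:00 → Z.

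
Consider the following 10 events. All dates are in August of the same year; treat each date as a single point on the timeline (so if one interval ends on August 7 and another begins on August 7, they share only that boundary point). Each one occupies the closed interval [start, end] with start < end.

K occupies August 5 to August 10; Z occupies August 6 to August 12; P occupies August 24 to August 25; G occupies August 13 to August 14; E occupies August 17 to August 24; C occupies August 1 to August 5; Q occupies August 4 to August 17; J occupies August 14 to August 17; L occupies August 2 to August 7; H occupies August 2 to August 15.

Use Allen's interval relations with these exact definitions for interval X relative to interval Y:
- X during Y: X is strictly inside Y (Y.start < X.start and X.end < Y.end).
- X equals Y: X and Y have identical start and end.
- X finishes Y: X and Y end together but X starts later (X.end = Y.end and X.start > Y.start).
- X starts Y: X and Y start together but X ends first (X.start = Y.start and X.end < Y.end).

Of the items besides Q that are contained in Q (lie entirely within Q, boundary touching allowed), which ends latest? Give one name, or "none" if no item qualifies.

Target Q = [August 4, August 17].
C [August 1, August 5] → overlaps → excluded.
E [August 17, August 24] → met-by → excluded.
G [August 13, August 14] → during → candidate.
H [August 2, August 15] → overlaps → excluded.
J [August 14, August 17] → finishes → candidate.
K [August 5, August 10] → during → candidate.
L [August 2, August 7] → overlaps → excluded.
P [August 24, August 25] → after → excluded.
Z [August 6, August 12] → during → candidate.
Among candidates, latest end is August 17 → J.

J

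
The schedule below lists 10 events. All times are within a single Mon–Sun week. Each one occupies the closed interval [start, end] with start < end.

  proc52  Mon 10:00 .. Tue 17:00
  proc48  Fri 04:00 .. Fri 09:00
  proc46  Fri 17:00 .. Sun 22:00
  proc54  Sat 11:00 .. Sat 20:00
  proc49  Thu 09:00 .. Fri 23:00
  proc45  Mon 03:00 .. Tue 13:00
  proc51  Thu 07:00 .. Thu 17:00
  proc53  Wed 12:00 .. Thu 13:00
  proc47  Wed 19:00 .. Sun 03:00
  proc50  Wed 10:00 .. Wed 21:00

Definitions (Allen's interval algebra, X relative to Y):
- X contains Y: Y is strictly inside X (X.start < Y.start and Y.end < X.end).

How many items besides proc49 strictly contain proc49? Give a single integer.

Target proc49 = [Thu 09:00, Fri 23:00].
proc45 [Mon 03:00, Tue 13:00] → before → no.
proc46 [Fri 17:00, Sun 22:00] → overlapped-by → no.
proc47 [Wed 19:00, Sun 03:00] → contains → counts.
proc48 [Fri 04:00, Fri 09:00] → during → no.
proc50 [Wed 10:00, Wed 21:00] → before → no.
proc51 [Thu 07:00, Thu 17:00] → overlaps → no.
proc52 [Mon 10:00, Tue 17:00] → before → no.
proc53 [Wed 12:00, Thu 13:00] → overlaps → no.
proc54 [Sat 11:00, Sat 20:00] → after → no.
Total: 1.

1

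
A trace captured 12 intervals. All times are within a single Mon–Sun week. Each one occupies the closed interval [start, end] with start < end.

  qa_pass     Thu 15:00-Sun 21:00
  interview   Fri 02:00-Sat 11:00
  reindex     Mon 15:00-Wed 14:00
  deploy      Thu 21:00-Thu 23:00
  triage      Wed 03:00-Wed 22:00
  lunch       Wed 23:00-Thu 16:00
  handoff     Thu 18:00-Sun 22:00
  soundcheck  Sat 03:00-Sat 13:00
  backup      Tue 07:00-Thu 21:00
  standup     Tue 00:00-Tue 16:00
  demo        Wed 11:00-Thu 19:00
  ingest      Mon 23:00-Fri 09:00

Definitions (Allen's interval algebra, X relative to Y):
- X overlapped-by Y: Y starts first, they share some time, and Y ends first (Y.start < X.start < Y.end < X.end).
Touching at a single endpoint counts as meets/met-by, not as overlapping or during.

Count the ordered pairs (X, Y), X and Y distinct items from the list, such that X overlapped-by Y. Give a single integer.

16

Checking all 132 ordered pairs for relation 'overlapped-by'; matching pairs in alphabetical order:
(backup, reindex): backup overlapped-by reindex ✓
(backup, standup): backup overlapped-by standup ✓
(demo, reindex): demo overlapped-by reindex ✓
(demo, triage): demo overlapped-by triage ✓
(handoff, backup): handoff overlapped-by backup ✓
(handoff, demo): handoff overlapped-by demo ✓
(handoff, ingest): handoff overlapped-by ingest ✓
(handoff, qa_pass): handoff overlapped-by qa_pass ✓
(ingest, reindex): ingest overlapped-by reindex ✓
(interview, ingest): interview overlapped-by ingest ✓
(qa_pass, backup): qa_pass overlapped-by backup ✓
(qa_pass, demo): qa_pass overlapped-by demo ✓
(qa_pass, ingest): qa_pass overlapped-by ingest ✓
(qa_pass, lunch): qa_pass overlapped-by lunch ✓
(soundcheck, interview): soundcheck overlapped-by interview ✓
(triage, reindex): triage overlapped-by reindex ✓
Count: 16.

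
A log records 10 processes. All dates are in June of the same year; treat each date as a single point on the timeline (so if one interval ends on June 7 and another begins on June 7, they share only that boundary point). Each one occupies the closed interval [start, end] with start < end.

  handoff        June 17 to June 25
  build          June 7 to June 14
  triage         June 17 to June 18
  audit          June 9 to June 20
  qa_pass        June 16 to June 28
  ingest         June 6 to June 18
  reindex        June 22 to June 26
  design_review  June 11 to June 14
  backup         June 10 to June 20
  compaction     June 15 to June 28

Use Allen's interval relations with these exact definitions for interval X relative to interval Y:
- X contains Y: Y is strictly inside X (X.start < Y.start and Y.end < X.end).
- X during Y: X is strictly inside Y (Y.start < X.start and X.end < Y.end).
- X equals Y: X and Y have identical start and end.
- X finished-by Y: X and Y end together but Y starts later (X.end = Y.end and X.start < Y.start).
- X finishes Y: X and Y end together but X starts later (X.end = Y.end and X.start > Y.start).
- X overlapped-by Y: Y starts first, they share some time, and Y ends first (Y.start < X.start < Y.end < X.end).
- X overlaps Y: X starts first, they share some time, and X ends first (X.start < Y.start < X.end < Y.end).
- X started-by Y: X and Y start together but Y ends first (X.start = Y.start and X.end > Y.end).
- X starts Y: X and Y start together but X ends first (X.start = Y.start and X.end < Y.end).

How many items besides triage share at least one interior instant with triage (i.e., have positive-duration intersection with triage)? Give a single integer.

6

Target triage = [June 17, June 18].
audit [June 9, June 20] → contains → counts.
backup [June 10, June 20] → contains → counts.
build [June 7, June 14] → before → no.
compaction [June 15, June 28] → contains → counts.
design_review [June 11, June 14] → before → no.
handoff [June 17, June 25] → started-by → counts.
ingest [June 6, June 18] → finished-by → counts.
qa_pass [June 16, June 28] → contains → counts.
reindex [June 22, June 26] → after → no.
Total: 6.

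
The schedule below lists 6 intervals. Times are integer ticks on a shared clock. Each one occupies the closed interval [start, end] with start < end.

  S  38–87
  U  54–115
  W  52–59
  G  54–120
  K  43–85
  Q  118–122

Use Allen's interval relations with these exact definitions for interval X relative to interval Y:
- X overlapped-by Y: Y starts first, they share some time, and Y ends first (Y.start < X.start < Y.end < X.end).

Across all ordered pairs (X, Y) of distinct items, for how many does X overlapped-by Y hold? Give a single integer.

7

Checking all 30 ordered pairs for relation 'overlapped-by'; matching pairs in alphabetical order:
(G, K): G overlapped-by K ✓
(G, S): G overlapped-by S ✓
(G, W): G overlapped-by W ✓
(Q, G): Q overlapped-by G ✓
(U, K): U overlapped-by K ✓
(U, S): U overlapped-by S ✓
(U, W): U overlapped-by W ✓
Count: 7.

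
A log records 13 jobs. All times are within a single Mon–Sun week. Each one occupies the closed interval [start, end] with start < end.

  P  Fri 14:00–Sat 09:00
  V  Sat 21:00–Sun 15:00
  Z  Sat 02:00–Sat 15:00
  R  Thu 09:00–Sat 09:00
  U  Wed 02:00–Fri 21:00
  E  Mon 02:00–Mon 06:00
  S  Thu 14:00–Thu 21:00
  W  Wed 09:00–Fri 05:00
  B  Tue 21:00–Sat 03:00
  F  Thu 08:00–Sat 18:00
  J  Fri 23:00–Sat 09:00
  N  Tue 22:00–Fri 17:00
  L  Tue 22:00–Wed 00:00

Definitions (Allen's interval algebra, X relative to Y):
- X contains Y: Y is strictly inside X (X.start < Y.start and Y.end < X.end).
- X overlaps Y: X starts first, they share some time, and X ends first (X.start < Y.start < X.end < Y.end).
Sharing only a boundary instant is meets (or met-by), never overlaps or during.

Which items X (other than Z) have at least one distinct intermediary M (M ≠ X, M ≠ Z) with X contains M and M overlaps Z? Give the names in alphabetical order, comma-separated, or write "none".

Target Z = [Sat 02:00, Sat 15:00].
Intermediaries M with M overlaps Z: B, J, P, R.
Via B — items with X contains B: none.
Via J — items with X contains J: F.
Via P — items with X contains P: F.
Via R — items with X contains R: F.
Union: F.

F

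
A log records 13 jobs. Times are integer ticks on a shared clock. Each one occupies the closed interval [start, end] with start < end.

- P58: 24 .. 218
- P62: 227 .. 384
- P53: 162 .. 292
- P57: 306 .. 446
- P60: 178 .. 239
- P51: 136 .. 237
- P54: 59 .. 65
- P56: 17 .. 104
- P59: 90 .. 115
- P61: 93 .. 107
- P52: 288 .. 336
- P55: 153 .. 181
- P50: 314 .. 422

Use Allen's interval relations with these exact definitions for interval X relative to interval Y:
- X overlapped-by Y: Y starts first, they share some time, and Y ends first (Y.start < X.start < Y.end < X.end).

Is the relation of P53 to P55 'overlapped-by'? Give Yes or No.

Yes

P53 = [162, 292], P55 = [153, 181].
Actual relation of P53 to P55: overlapped-by.
Asked whether 'overlapped-by' holds → Yes.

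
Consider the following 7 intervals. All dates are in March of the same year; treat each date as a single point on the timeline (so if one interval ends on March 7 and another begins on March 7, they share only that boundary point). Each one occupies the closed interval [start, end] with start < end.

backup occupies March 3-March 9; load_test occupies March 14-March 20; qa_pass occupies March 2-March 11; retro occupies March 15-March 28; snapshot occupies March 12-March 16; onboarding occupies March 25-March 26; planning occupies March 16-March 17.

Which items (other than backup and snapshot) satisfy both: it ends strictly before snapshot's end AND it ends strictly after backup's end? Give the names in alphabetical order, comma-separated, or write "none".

Conditions: its end is strictly before snapshot's end (X.end < March 16) AND its end is strictly after backup's end (X.end > March 9).
load_test: end March 20 < March 16? ✗; end March 20 > March 9? ✓ → no.
onboarding: end March 26 < March 16? ✗; end March 26 > March 9? ✓ → no.
planning: end March 17 < March 16? ✗; end March 17 > March 9? ✓ → no.
qa_pass: end March 11 < March 16? ✓; end March 11 > March 9? ✓ → yes.
retro: end March 28 < March 16? ✗; end March 28 > March 9? ✓ → no.
Result: qa_pass.

qa_pass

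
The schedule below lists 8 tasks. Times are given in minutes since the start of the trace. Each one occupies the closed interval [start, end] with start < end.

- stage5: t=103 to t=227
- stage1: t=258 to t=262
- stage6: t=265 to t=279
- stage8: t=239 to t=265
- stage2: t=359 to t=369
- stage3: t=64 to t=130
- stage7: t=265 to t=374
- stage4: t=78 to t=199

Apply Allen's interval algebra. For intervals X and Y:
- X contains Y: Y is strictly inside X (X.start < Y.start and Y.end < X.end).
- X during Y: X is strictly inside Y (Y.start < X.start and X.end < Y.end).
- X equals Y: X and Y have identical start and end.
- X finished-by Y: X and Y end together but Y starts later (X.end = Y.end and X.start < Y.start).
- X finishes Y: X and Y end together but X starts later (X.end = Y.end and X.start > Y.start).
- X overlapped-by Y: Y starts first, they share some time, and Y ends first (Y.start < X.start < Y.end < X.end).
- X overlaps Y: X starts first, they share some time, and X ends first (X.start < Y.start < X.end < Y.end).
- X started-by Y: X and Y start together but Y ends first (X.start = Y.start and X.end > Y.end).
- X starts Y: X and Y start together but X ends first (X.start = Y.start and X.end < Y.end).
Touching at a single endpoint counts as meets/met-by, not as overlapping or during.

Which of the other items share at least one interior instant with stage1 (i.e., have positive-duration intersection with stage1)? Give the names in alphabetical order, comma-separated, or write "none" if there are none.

Target stage1 = [t=258, t=262].
stage2 [t=359, t=369] → after → no.
stage3 [t=64, t=130] → before → no.
stage4 [t=78, t=199] → before → no.
stage5 [t=103, t=227] → before → no.
stage6 [t=265, t=279] → after → no.
stage7 [t=265, t=374] → after → no.
stage8 [t=239, t=265] → contains → yes.
Result: stage8.

stage8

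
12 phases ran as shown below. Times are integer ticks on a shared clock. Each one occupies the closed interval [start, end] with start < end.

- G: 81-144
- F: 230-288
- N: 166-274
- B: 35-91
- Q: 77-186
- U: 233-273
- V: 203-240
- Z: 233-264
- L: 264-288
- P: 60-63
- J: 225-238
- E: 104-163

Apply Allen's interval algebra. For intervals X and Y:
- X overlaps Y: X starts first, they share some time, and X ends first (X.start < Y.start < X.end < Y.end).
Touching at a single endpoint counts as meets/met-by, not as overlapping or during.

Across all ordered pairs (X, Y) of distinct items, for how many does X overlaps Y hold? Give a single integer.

Checking all 132 ordered pairs for relation 'overlaps'; matching pairs in alphabetical order:
(B, G): B overlaps G ✓
(B, Q): B overlaps Q ✓
(G, E): G overlaps E ✓
(J, F): J overlaps F ✓
(J, U): J overlaps U ✓
(J, Z): J overlaps Z ✓
(N, F): N overlaps F ✓
(N, L): N overlaps L ✓
(Q, N): Q overlaps N ✓
(U, L): U overlaps L ✓
(V, F): V overlaps F ✓
(V, U): V overlaps U ✓
(V, Z): V overlaps Z ✓
Count: 13.

13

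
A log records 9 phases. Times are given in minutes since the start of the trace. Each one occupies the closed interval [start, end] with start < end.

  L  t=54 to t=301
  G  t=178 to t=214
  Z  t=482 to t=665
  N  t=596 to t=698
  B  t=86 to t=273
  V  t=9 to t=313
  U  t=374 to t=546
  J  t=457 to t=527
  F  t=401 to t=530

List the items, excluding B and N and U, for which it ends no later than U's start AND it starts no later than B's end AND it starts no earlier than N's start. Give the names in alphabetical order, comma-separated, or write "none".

none

Conditions: its end is no later than U's start (X.end <= t=374) AND its start is no later than B's end (X.start <= t=273) AND its start is no earlier than N's start (X.start >= t=596).
F: end t=530 <= t=374? ✗; start t=401 <= t=273? ✗; start t=401 >= t=596? ✗ → no.
G: end t=214 <= t=374? ✓; start t=178 <= t=273? ✓; start t=178 >= t=596? ✗ → no.
J: end t=527 <= t=374? ✗; start t=457 <= t=273? ✗; start t=457 >= t=596? ✗ → no.
L: end t=301 <= t=374? ✓; start t=54 <= t=273? ✓; start t=54 >= t=596? ✗ → no.
V: end t=313 <= t=374? ✓; start t=9 <= t=273? ✓; start t=9 >= t=596? ✗ → no.
Z: end t=665 <= t=374? ✗; start t=482 <= t=273? ✗; start t=482 >= t=596? ✗ → no.
Result: none.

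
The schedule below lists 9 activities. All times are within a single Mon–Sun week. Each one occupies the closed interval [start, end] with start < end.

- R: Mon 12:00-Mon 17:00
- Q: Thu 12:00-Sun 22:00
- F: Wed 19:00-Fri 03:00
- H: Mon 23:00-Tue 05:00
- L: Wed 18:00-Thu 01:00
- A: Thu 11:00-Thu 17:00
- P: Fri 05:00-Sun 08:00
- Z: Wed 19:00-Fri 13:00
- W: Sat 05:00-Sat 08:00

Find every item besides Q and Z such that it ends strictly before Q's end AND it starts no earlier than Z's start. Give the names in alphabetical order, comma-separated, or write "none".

A, F, P, W

Conditions: its end is strictly before Q's end (X.end < Sun 22:00) AND its start is no earlier than Z's start (X.start >= Wed 19:00).
A: end Thu 17:00 < Sun 22:00? ✓; start Thu 11:00 >= Wed 19:00? ✓ → yes.
F: end Fri 03:00 < Sun 22:00? ✓; start Wed 19:00 >= Wed 19:00? ✓ → yes.
H: end Tue 05:00 < Sun 22:00? ✓; start Mon 23:00 >= Wed 19:00? ✗ → no.
L: end Thu 01:00 < Sun 22:00? ✓; start Wed 18:00 >= Wed 19:00? ✗ → no.
P: end Sun 08:00 < Sun 22:00? ✓; start Fri 05:00 >= Wed 19:00? ✓ → yes.
R: end Mon 17:00 < Sun 22:00? ✓; start Mon 12:00 >= Wed 19:00? ✗ → no.
W: end Sat 08:00 < Sun 22:00? ✓; start Sat 05:00 >= Wed 19:00? ✓ → yes.
Result: A, F, P, W.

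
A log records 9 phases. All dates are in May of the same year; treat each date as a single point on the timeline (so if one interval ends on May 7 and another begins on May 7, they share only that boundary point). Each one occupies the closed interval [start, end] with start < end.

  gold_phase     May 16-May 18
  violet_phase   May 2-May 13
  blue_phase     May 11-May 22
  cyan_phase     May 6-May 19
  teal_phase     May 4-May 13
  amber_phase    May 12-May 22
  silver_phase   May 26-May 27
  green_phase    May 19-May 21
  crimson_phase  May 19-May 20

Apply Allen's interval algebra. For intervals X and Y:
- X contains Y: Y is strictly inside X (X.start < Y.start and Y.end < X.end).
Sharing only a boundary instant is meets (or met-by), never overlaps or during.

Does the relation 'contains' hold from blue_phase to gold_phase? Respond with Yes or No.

Yes

blue_phase = [May 11, May 22], gold_phase = [May 16, May 18].
Actual relation of blue_phase to gold_phase: contains.
Asked whether 'contains' holds → Yes.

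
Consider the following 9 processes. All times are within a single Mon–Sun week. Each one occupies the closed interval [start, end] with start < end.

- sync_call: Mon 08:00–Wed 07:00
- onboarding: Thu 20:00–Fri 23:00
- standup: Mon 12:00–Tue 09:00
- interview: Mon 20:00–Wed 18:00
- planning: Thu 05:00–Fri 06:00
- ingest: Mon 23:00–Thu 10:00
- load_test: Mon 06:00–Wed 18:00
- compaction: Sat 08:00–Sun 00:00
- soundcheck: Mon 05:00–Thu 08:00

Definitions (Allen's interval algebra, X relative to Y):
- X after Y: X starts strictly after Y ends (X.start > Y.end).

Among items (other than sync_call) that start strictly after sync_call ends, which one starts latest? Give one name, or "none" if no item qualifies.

Target sync_call = [Mon 08:00, Wed 07:00].
compaction [Sat 08:00, Sun 00:00] → after → candidate.
ingest [Mon 23:00, Thu 10:00] → overlapped-by → excluded.
interview [Mon 20:00, Wed 18:00] → overlapped-by → excluded.
load_test [Mon 06:00, Wed 18:00] → contains → excluded.
onboarding [Thu 20:00, Fri 23:00] → after → candidate.
planning [Thu 05:00, Fri 06:00] → after → candidate.
soundcheck [Mon 05:00, Thu 08:00] → contains → excluded.
standup [Mon 12:00, Tue 09:00] → during → excluded.
Among candidates, latest start is Sat 08:00 → compaction.

compaction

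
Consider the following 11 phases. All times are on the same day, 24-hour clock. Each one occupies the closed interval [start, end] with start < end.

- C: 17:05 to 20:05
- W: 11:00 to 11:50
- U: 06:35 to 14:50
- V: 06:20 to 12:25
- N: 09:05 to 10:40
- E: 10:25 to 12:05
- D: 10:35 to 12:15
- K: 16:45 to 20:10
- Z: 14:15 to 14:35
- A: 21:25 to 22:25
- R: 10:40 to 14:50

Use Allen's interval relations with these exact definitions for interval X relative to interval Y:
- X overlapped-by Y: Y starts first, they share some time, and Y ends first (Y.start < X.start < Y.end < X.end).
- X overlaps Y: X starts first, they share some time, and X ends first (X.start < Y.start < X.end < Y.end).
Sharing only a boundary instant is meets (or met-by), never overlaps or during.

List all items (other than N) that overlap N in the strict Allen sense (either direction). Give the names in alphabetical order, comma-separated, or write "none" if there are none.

D, E

Target N = [09:05, 10:40].
A [21:25, 22:25] → after → no.
C [17:05, 20:05] → after → no.
D [10:35, 12:15] → overlapped-by → yes.
E [10:25, 12:05] → overlapped-by → yes.
K [16:45, 20:10] → after → no.
R [10:40, 14:50] → met-by → no.
U [06:35, 14:50] → contains → no.
V [06:20, 12:25] → contains → no.
W [11:00, 11:50] → after → no.
Z [14:15, 14:35] → after → no.
Result: D, E.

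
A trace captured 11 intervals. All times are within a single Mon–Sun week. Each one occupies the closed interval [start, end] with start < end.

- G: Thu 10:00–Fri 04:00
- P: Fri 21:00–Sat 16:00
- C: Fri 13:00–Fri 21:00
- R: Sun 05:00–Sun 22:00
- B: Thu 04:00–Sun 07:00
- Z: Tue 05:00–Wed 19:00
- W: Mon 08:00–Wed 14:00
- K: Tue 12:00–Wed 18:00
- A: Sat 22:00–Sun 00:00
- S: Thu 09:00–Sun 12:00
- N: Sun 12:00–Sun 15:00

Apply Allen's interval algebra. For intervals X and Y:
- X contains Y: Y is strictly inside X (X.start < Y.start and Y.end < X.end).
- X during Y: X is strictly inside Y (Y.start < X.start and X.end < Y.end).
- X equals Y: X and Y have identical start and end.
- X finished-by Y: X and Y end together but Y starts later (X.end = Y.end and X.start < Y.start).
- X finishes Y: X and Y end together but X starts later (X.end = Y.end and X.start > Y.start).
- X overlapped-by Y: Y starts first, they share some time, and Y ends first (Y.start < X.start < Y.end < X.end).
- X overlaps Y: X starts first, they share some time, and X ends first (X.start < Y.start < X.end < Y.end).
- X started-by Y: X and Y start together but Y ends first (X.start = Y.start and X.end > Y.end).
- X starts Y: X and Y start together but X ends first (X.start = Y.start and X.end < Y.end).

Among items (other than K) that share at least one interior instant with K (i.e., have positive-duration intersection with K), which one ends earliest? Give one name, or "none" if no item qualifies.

W

Target K = [Tue 12:00, Wed 18:00].
A [Sat 22:00, Sun 00:00] → after → excluded.
B [Thu 04:00, Sun 07:00] → after → excluded.
C [Fri 13:00, Fri 21:00] → after → excluded.
G [Thu 10:00, Fri 04:00] → after → excluded.
N [Sun 12:00, Sun 15:00] → after → excluded.
P [Fri 21:00, Sat 16:00] → after → excluded.
R [Sun 05:00, Sun 22:00] → after → excluded.
S [Thu 09:00, Sun 12:00] → after → excluded.
W [Mon 08:00, Wed 14:00] → overlaps → candidate.
Z [Tue 05:00, Wed 19:00] → contains → candidate.
Among candidates, earliest end is Wed 14:00 → W.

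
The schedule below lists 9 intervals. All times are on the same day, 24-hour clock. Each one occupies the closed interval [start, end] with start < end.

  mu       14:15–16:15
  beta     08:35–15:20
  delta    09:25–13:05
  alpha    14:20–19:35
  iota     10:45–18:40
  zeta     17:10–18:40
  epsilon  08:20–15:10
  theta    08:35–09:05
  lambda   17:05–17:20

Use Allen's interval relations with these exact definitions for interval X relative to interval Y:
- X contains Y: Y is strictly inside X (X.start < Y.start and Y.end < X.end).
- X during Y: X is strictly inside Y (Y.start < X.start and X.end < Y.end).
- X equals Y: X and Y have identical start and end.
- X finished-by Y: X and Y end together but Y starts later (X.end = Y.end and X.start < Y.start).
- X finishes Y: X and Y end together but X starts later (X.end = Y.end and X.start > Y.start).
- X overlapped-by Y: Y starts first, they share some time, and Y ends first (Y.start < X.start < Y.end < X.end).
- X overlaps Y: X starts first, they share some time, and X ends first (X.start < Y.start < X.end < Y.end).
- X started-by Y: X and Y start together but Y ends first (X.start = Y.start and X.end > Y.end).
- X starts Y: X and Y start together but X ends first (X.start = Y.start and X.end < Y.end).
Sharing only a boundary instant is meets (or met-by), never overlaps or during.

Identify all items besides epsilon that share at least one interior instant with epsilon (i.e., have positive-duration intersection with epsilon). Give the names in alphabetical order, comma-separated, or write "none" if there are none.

alpha, beta, delta, iota, mu, theta

Target epsilon = [08:20, 15:10].
alpha [14:20, 19:35] → overlapped-by → yes.
beta [08:35, 15:20] → overlapped-by → yes.
delta [09:25, 13:05] → during → yes.
iota [10:45, 18:40] → overlapped-by → yes.
lambda [17:05, 17:20] → after → no.
mu [14:15, 16:15] → overlapped-by → yes.
theta [08:35, 09:05] → during → yes.
zeta [17:10, 18:40] → after → no.
Result: alpha, beta, delta, iota, mu, theta.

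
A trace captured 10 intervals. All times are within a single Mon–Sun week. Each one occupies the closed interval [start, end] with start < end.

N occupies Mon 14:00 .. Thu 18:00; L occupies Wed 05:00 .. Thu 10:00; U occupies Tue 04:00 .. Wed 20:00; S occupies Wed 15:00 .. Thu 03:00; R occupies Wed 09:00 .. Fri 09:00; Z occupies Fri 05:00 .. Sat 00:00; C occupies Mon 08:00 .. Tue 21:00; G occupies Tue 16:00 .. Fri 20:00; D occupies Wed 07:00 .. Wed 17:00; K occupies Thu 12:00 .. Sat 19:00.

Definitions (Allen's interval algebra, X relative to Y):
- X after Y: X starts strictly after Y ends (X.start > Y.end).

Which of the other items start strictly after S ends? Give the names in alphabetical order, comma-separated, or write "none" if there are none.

Target S = [Wed 15:00, Thu 03:00].
C [Mon 08:00, Tue 21:00] → before → no.
D [Wed 07:00, Wed 17:00] → overlaps → no.
G [Tue 16:00, Fri 20:00] → contains → no.
K [Thu 12:00, Sat 19:00] → after → yes.
L [Wed 05:00, Thu 10:00] → contains → no.
N [Mon 14:00, Thu 18:00] → contains → no.
R [Wed 09:00, Fri 09:00] → contains → no.
U [Tue 04:00, Wed 20:00] → overlaps → no.
Z [Fri 05:00, Sat 00:00] → after → yes.
Result: K, Z.

K, Z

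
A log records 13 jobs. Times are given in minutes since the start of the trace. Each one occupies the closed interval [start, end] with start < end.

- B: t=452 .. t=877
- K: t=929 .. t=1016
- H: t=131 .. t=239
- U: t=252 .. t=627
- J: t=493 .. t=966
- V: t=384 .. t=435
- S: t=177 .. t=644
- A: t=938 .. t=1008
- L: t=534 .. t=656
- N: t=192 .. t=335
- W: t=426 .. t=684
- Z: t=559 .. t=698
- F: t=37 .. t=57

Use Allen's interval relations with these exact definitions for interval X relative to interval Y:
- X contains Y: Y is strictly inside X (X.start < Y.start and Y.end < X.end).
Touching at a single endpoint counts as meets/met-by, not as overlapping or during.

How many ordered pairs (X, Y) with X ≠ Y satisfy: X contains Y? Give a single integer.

10

Checking all 156 ordered pairs for relation 'contains'; matching pairs in alphabetical order:
(B, L): B contains L ✓
(B, Z): B contains Z ✓
(J, L): J contains L ✓
(J, Z): J contains Z ✓
(K, A): K contains A ✓
(S, N): S contains N ✓
(S, U): S contains U ✓
(S, V): S contains V ✓
(U, V): U contains V ✓
(W, L): W contains L ✓
Count: 10.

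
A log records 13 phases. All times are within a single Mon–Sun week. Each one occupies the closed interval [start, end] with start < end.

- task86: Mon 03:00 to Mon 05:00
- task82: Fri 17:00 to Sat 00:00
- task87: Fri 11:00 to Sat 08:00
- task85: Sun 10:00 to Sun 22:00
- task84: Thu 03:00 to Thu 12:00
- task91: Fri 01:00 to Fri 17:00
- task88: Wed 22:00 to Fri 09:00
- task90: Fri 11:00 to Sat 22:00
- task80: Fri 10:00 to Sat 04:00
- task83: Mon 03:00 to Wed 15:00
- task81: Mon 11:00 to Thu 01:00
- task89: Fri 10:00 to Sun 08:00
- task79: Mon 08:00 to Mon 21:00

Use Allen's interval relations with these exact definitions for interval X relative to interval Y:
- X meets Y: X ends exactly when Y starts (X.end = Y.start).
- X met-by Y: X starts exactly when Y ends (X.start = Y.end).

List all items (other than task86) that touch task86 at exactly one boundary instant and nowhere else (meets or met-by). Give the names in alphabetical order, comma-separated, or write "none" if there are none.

none

Target task86 = [Mon 03:00, Mon 05:00].
task79 [Mon 08:00, Mon 21:00] → after → no.
task80 [Fri 10:00, Sat 04:00] → after → no.
task81 [Mon 11:00, Thu 01:00] → after → no.
task82 [Fri 17:00, Sat 00:00] → after → no.
task83 [Mon 03:00, Wed 15:00] → started-by → no.
task84 [Thu 03:00, Thu 12:00] → after → no.
task85 [Sun 10:00, Sun 22:00] → after → no.
task87 [Fri 11:00, Sat 08:00] → after → no.
task88 [Wed 22:00, Fri 09:00] → after → no.
task89 [Fri 10:00, Sun 08:00] → after → no.
task90 [Fri 11:00, Sat 22:00] → after → no.
task91 [Fri 01:00, Fri 17:00] → after → no.
Result: none.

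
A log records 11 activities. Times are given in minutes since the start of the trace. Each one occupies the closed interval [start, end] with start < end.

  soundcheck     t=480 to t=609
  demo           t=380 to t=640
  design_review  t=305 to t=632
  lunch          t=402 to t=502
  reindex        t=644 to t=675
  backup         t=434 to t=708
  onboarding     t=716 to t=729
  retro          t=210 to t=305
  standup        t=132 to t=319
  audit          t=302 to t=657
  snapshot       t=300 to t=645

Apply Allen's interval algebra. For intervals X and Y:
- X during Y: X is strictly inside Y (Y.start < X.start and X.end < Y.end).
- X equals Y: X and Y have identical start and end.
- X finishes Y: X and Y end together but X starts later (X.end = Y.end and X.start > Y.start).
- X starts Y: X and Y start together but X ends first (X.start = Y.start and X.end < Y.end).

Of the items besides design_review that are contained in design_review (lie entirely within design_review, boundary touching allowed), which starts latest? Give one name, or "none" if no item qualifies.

soundcheck

Target design_review = [t=305, t=632].
audit [t=302, t=657] → contains → excluded.
backup [t=434, t=708] → overlapped-by → excluded.
demo [t=380, t=640] → overlapped-by → excluded.
lunch [t=402, t=502] → during → candidate.
onboarding [t=716, t=729] → after → excluded.
reindex [t=644, t=675] → after → excluded.
retro [t=210, t=305] → meets → excluded.
snapshot [t=300, t=645] → contains → excluded.
soundcheck [t=480, t=609] → during → candidate.
standup [t=132, t=319] → overlaps → excluded.
Among candidates, latest start is t=480 → soundcheck.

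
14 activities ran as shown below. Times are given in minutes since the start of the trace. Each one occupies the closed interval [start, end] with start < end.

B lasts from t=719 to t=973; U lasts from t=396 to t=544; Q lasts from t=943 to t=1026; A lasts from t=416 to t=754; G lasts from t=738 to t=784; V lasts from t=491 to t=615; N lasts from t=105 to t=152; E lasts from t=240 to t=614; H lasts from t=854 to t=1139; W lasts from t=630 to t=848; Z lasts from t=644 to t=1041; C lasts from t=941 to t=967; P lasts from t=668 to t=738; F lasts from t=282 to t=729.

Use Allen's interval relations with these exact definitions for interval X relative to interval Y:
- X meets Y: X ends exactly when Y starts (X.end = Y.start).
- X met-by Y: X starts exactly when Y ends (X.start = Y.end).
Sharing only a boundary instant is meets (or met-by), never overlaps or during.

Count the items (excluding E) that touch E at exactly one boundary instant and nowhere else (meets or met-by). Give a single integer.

Target E = [t=240, t=614].
A [t=416, t=754] → overlapped-by → no.
B [t=719, t=973] → after → no.
C [t=941, t=967] → after → no.
F [t=282, t=729] → overlapped-by → no.
G [t=738, t=784] → after → no.
H [t=854, t=1139] → after → no.
N [t=105, t=152] → before → no.
P [t=668, t=738] → after → no.
Q [t=943, t=1026] → after → no.
U [t=396, t=544] → during → no.
V [t=491, t=615] → overlapped-by → no.
W [t=630, t=848] → after → no.
Z [t=644, t=1041] → after → no.
Total: 0.

0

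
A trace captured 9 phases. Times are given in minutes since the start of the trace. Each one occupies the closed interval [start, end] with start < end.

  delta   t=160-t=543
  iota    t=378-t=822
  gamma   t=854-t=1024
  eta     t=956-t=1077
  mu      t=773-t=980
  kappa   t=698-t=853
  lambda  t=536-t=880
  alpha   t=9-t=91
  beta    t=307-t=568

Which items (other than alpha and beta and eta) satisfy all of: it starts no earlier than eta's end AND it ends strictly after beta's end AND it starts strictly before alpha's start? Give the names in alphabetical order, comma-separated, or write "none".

none

Conditions: its start is no earlier than eta's end (X.start >= t=1077) AND its end is strictly after beta's end (X.end > t=568) AND its start is strictly before alpha's start (X.start < t=9).
delta: start t=160 >= t=1077? ✗; end t=543 > t=568? ✗; start t=160 < t=9? ✗ → no.
gamma: start t=854 >= t=1077? ✗; end t=1024 > t=568? ✓; start t=854 < t=9? ✗ → no.
iota: start t=378 >= t=1077? ✗; end t=822 > t=568? ✓; start t=378 < t=9? ✗ → no.
kappa: start t=698 >= t=1077? ✗; end t=853 > t=568? ✓; start t=698 < t=9? ✗ → no.
lambda: start t=536 >= t=1077? ✗; end t=880 > t=568? ✓; start t=536 < t=9? ✗ → no.
mu: start t=773 >= t=1077? ✗; end t=980 > t=568? ✓; start t=773 < t=9? ✗ → no.
Result: none.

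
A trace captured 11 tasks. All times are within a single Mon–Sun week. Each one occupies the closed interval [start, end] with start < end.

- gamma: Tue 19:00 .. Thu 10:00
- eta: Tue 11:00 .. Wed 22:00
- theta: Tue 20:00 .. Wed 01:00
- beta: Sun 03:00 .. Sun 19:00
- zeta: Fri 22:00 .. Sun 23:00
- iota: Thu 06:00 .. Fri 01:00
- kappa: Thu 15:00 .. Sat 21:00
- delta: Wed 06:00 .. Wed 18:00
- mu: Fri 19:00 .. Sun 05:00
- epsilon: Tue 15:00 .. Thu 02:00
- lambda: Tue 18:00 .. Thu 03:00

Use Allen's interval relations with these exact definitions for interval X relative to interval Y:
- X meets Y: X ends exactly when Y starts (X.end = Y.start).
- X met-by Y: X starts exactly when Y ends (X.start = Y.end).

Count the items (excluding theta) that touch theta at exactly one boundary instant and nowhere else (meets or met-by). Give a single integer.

0

Target theta = [Tue 20:00, Wed 01:00].
beta [Sun 03:00, Sun 19:00] → after → no.
delta [Wed 06:00, Wed 18:00] → after → no.
epsilon [Tue 15:00, Thu 02:00] → contains → no.
eta [Tue 11:00, Wed 22:00] → contains → no.
gamma [Tue 19:00, Thu 10:00] → contains → no.
iota [Thu 06:00, Fri 01:00] → after → no.
kappa [Thu 15:00, Sat 21:00] → after → no.
lambda [Tue 18:00, Thu 03:00] → contains → no.
mu [Fri 19:00, Sun 05:00] → after → no.
zeta [Fri 22:00, Sun 23:00] → after → no.
Total: 0.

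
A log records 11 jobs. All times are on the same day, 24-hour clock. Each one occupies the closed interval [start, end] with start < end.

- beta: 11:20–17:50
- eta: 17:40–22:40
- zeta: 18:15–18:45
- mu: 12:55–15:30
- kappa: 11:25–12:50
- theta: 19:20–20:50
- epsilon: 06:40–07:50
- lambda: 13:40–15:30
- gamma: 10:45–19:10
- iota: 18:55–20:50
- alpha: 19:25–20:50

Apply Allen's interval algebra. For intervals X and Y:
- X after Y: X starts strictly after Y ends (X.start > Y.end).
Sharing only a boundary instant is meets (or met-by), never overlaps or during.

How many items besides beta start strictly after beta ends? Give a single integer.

Target beta = [11:20, 17:50].
alpha [19:25, 20:50] → after → counts.
epsilon [06:40, 07:50] → before → no.
eta [17:40, 22:40] → overlapped-by → no.
gamma [10:45, 19:10] → contains → no.
iota [18:55, 20:50] → after → counts.
kappa [11:25, 12:50] → during → no.
lambda [13:40, 15:30] → during → no.
mu [12:55, 15:30] → during → no.
theta [19:20, 20:50] → after → counts.
zeta [18:15, 18:45] → after → counts.
Total: 4.

4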